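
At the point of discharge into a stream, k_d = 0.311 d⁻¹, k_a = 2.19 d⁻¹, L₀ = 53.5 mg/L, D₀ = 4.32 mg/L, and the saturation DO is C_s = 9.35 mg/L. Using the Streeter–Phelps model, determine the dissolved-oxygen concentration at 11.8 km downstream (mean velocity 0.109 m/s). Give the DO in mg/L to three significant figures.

DO ≈ 3.64 mg/L

Travel time t = x/v = 11.8 km / (0.109 m/s) = 11800 m / 0.109 m/s = 108300 s = 1.253 d.
k_d L₀/(k_a−k_d) = 0.311×53.5/(2.19−0.311) = 16.64/1.879 = 8.855 mg/L.
e^(−k_d t) = e^(−0.311×1.253) = 0.6773; e^(−k_a t) = e^(−2.19×1.253) = 0.06431.
D = 8.855 × (0.6773 − 0.06431) + 4.32 × 0.06431 = 5.428 + 0.2778 = 5.706 mg/L.
DO = C_s − D = 9.35 − 5.706 = 3.644 mg/L.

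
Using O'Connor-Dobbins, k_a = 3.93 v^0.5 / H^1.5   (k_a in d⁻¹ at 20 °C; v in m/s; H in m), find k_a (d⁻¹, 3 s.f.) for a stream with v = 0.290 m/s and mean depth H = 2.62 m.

k_a ≈ 0.499 d⁻¹

k_a = 3.93 × 0.290^0.5 / 2.62^1.5 = 3.93 × 0.5385 / 4.241 = 0.4990 d⁻¹.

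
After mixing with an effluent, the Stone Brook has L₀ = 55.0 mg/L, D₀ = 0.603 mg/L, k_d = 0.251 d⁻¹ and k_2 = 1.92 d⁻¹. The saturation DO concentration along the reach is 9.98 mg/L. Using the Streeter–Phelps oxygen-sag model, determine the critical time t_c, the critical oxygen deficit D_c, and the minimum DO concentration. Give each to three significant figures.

t_c ≈ 1.17 d; D_c ≈ 5.36 mg/L; min DO ≈ 4.62 mg/L

With k_2/k_d = 7.649 and 1 − D₀(k_2−k_d)/(k_d L₀) = 0.9271,
t_c = ln(7.649 × 0.9271) / (1.92 − 0.251) = ln(7.092) / 1.669 = 1.959/1.669 = 1.174 d.
D_c = (k_d/k_2) L₀ e^(−k_d t_c) = (0.251/1.92) × 55.0 × e^(−0.251×1.174) = 0.1307 × 55.0 × 0.7448 = 5.355 mg/L.
Minimum DO = C_s − D_c = 9.98 − 5.355 = 4.625 mg/L.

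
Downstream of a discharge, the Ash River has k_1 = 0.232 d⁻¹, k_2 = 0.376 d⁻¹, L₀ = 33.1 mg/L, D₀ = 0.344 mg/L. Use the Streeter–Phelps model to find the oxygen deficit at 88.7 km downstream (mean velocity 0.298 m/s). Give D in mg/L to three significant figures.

Travel time t = x/v = 88.7 km / (0.298 m/s) = 88700 m / 0.298 m/s = 297700 s = 3.445 d.
k_1 L₀/(k_2−k_1) = 0.232×33.1/(0.376−0.232) = 7.679/0.1440 = 53.33 mg/L.
e^(−k_1 t) = e^(−0.232×3.445) = 0.4497; e^(−k_2 t) = e^(−0.376×3.445) = 0.2738.
D = 53.33 × (0.4497 − 0.2738) + 0.344 × 0.2738 = 9.378 + 0.09419 = 9.472 mg/L.

D ≈ 9.47 mg/L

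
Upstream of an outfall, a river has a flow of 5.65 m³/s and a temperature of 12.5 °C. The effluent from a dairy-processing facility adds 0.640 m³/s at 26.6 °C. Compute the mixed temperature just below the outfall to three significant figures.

Flow-weighted mixing: C = (Q_r C_r + Q_w C_w)/(Q_r + Q_w)
= (5.65×12.5 + 0.640×26.6)/(5.65 + 0.640) = 87.65/6.290 = 13.93 °C.

13.9 °C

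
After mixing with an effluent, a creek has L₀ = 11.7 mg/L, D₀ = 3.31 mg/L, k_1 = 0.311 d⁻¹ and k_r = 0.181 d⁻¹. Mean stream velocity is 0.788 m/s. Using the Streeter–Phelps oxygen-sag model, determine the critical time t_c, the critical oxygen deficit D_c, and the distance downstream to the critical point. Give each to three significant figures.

t_c = [1/(k_r−k_1)] ln[(k_r/k_1)(1 − D₀(k_r−k_1)/(k_1 L₀))]
= [1/(0.181−0.311)] ln[(0.181/0.311)(1 − 3.31×-0.1300/(0.311×11.7))]
= (1/-0.1300) ln[0.5820 × 1.118] = -7.692 × ln(0.6508) = -7.692 × -0.4295 = 3.304 d.
L(t_c) = L₀ e^(−k_1 t_c) = 11.7 × 0.3579 = 4.187 mg/L, and at the critical point k_r D_c = k_1 L, so D_c = (0.311/0.181) × 4.187 = 7.195 mg/L.
x_c = v t_c = 0.788 m/s × 3.304 d × 86400 s/d = 224900 m ≈ 225 km.

t_c ≈ 3.30 d; D_c ≈ 7.19 mg/L; x_c ≈ 225 km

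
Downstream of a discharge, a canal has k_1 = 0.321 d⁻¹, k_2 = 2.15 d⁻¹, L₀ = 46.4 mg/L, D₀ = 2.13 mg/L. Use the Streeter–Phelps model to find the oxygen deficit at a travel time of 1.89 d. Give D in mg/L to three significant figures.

k_1 L₀/(k_2−k_1) = 0.321×46.4/(2.15−0.321) = 14.89/1.829 = 8.143 mg/L.
e^(−k_1 t) = e^(−0.321×1.890) = 0.5452; e^(−k_2 t) = e^(−2.15×1.890) = 0.01719.
D = 8.143 × (0.5452 − 0.01719) + 2.13 × 0.01719 = 4.299 + 0.03661 = 4.336 mg/L.

D ≈ 4.34 mg/L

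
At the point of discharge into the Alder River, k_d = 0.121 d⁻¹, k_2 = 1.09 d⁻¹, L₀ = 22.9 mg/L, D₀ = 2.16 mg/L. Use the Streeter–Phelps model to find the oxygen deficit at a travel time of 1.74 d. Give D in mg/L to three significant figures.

k_d L₀/(k_2−k_d) = 0.121×22.9/(1.09−0.121) = 2.771/0.9690 = 2.860 mg/L.
e^(−k_d t) = e^(−0.121×1.740) = 0.8101; e^(−k_2 t) = e^(−1.09×1.740) = 0.1501.
D = 2.860 × (0.8101 − 0.1501) + 2.16 × 0.1501 = 1.887 + 0.3242 = 2.212 mg/L.

D ≈ 2.21 mg/L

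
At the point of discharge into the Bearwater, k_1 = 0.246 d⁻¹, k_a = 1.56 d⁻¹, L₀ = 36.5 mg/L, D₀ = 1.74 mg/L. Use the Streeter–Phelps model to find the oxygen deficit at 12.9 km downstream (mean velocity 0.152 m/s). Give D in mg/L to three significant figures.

D ≈ 4.27 mg/L

Travel time t = x/v = 12.9 km / (0.152 m/s) = 12900 m / 0.152 m/s = 84870 s = 0.9823 d.
k_1 L₀/(k_a−k_1) = 0.246×36.5/(1.56−0.246) = 8.979/1.314 = 6.833 mg/L.
e^(−k_1 t) = e^(−0.246×0.9823) = 0.7853; e^(−k_a t) = e^(−1.56×0.9823) = 0.2160.
D = 6.833 × (0.7853 − 0.2160) + 1.74 × 0.2160 = 3.890 + 0.3759 = 4.266 mg/L.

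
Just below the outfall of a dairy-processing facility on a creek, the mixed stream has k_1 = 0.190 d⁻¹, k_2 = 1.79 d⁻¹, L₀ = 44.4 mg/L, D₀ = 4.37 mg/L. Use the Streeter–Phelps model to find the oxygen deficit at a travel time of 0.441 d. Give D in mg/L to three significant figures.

D ≈ 4.44 mg/L

k_1 L₀/(k_2−k_1) = 0.190×44.4/(1.79−0.190) = 8.436/1.600 = 5.272 mg/L.
e^(−k_1 t) = e^(−0.190×0.4410) = 0.9196; e^(−k_2 t) = e^(−1.79×0.4410) = 0.4541.
D = 5.272 × (0.9196 − 0.4541) + 4.37 × 0.4541 = 2.454 + 1.985 = 4.439 mg/L.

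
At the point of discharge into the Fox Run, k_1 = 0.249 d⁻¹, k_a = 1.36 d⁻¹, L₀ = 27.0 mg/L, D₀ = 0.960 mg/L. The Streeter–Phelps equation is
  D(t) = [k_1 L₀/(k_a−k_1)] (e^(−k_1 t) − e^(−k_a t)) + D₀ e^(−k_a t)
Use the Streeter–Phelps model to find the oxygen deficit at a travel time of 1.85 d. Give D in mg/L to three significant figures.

k_1 L₀/(k_a−k_1) = 0.249×27.0/(1.36−0.249) = 6.723/1.111 = 6.051 mg/L.
e^(−k_1 t) = e^(−0.249×1.850) = 0.6309; e^(−k_a t) = e^(−1.36×1.850) = 0.08078.
D = 6.051 × (0.6309 − 0.08078) + 0.960 × 0.08078 = 3.329 + 0.07755 = 3.406 mg/L.

D ≈ 3.41 mg/L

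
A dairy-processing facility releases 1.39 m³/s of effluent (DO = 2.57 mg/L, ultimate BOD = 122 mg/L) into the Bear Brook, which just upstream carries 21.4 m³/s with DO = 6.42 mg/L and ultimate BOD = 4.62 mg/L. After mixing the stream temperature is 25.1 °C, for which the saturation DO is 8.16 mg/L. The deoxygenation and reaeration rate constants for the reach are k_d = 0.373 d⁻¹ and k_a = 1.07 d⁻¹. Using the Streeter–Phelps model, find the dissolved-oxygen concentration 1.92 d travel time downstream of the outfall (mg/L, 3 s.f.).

Mixed DO = (21.4×6.42 + 1.39×2.57)/(21.4+1.39) = 141.0/22.79 = 6.185 mg/L.
Mixed L₀ = (21.4×4.62 + 1.39×122)/(22.79) = 268.4/22.79 = 11.78 mg/L.
Initial deficit D₀ = C_s − DO₀ = 8.16 − 6.185 = 1.975 mg/L.
D(1.92) = [0.373×11.78/(1.07−0.373)](e^(−0.373×1.92) − e^(−1.07×1.92)) + 1.975 e^(−1.07×1.92)
= 6.304 × (0.4886 − 0.1282) + 1.975 × 0.1282 = 2.525 mg/L.
DO = 8.16 − 2.525 = 5.635 mg/L.

DO ≈ 5.63 mg/L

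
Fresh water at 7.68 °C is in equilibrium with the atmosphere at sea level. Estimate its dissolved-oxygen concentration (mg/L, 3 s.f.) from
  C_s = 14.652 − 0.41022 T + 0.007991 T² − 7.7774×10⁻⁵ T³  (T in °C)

C_s ≈ 11.9 mg/L

C_s = 14.652 − 0.41022×7.68 + 0.007991×7.68² − 7.7774×10⁻⁵×7.68³ = 11.94 mg/L.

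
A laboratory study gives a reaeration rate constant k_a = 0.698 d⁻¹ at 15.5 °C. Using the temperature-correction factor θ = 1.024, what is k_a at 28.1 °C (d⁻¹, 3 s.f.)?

k_a(T₂) = k_a(T₁) · θ^(T₂−T₁) = 0.698 × 1.024^(28.1−15.5)
= 0.698 × 1.024^12.6 = 0.698 × 1.348 = 0.9411 d⁻¹.

k_a ≈ 0.941 d⁻¹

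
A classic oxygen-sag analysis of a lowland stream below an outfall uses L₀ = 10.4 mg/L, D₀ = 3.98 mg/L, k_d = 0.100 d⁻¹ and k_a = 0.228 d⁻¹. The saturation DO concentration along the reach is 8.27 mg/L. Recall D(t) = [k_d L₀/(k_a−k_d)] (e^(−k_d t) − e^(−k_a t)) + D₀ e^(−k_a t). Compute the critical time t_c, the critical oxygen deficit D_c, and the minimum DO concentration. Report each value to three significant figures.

t_c ≈ 1.18 d; D_c ≈ 4.05 mg/L; min DO ≈ 4.22 mg/L

At the critical point dD/dt = 0, so k_d L₀ e^(−k_d t) = k_a D. Substituting D(t) from the Streeter–Phelps equation and solving for t gives
t_c = ln[(k_a/k_d)(1 − D₀(k_a−k_d)/(k_d L₀))] / (k_a−k_d).
Here k_a−k_d = 0.1280 d⁻¹ and 1 − D₀(k_a−k_d)/(k_d L₀) = 1 − 3.98×0.1280/(0.100×10.4) = 0.5102, so
t_c = ln(2.280 × 0.5102) / 0.1280 = 0.1511 / 0.1280 = 1.181 d.
D_c = (k_d/k_a) L₀ e^(−k_d t_c) = (0.100/0.228) × 10.4 × e^(−0.100×1.181) = 0.4386 × 10.4 × 0.8886 = 4.053 mg/L.
Minimum DO = C_s − D_c = 8.27 − 4.053 = 4.217 mg/L.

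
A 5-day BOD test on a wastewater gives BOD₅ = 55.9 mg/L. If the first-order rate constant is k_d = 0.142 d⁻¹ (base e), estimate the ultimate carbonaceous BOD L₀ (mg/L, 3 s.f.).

L₀ ≈ 110 mg/L

BOD₅ = L₀(1 − e^(−5k_d)) ⇒ L₀ = BOD₅ / (1 − e^(−5×0.142))
= 55.9 / (1 − 0.4916) = 55.9 / 0.5084 = 110.0 mg/L.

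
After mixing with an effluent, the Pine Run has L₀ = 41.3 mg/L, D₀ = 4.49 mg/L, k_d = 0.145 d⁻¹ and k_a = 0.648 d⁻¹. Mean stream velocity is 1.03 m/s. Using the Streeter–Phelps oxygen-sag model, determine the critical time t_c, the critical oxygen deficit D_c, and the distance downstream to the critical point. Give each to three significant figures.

t_c ≈ 2.04 d; D_c ≈ 6.88 mg/L; x_c ≈ 181 km

At the critical point dD/dt = 0, so k_d L₀ e^(−k_d t) = k_a D. Substituting D(t) from the Streeter–Phelps equation and solving for t gives
t_c = ln[(k_a/k_d)(1 − D₀(k_a−k_d)/(k_d L₀))] / (k_a−k_d).
Here k_a−k_d = 0.5030 d⁻¹ and 1 − D₀(k_a−k_d)/(k_d L₀) = 1 − 4.49×0.5030/(0.145×41.3) = 0.6229, so
t_c = ln(4.469 × 0.6229) / 0.5030 = 1.024 / 0.5030 = 2.035 d.
L(t_c) = L₀ e^(−k_d t_c) = 41.3 × 0.7444 = 30.75 mg/L, and at the critical point k_a D_c = k_d L, so D_c = (0.145/0.648) × 30.75 = 6.880 mg/L.
x_c = v t_c = 1.03 m/s × 2.035 d × 86400 s/d = 181100 m ≈ 181 km.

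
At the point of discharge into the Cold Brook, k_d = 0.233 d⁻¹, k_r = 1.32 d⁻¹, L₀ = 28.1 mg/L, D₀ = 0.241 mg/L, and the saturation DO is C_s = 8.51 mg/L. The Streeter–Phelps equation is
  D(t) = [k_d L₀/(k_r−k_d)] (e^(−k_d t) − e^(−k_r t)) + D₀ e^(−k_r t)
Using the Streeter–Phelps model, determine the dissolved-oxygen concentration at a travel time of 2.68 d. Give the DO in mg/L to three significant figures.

DO ≈ 5.45 mg/L

k_d L₀/(k_r−k_d) = 0.233×28.1/(1.32−0.233) = 6.547/1.087 = 6.023 mg/L.
e^(−k_d t) = e^(−0.233×2.680) = 0.5356; e^(−k_r t) = e^(−1.32×2.680) = 0.02908.
D = 6.023 × (0.5356 − 0.02908) + 0.241 × 0.02908 = 3.051 + 0.007009 = 3.058 mg/L.
DO = C_s − D = 8.51 − 3.058 = 5.452 mg/L.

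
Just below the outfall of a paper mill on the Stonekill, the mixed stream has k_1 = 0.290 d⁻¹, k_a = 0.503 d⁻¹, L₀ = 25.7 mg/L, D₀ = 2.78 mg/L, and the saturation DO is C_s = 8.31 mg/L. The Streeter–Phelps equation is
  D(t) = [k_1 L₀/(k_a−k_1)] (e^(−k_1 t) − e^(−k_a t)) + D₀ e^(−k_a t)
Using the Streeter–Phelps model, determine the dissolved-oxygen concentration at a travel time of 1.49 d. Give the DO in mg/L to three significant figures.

k_1 L₀/(k_a−k_1) = 0.290×25.7/(0.503−0.290) = 7.453/0.2130 = 34.99 mg/L.
e^(−k_1 t) = e^(−0.290×1.490) = 0.6491; e^(−k_a t) = e^(−0.503×1.490) = 0.4726.
D = 34.99 × (0.6491 − 0.4726) + 2.78 × 0.4726 = 6.177 + 1.314 = 7.491 mg/L.
DO = C_s − D = 8.31 − 7.491 = 0.8193 mg/L.

DO ≈ 0.819 mg/L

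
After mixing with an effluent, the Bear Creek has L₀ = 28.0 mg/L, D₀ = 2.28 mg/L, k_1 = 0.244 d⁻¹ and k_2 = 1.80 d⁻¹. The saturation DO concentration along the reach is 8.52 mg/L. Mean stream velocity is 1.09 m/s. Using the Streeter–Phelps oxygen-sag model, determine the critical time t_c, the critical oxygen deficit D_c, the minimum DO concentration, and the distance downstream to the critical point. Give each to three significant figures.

At the critical point dD/dt = 0, so k_1 L₀ e^(−k_1 t) = k_2 D. Substituting D(t) from the Streeter–Phelps equation and solving for t gives
t_c = ln[(k_2/k_1)(1 − D₀(k_2−k_1)/(k_1 L₀))] / (k_2−k_1).
Here k_2−k_1 = 1.556 d⁻¹ and 1 − D₀(k_2−k_1)/(k_1 L₀) = 1 − 2.28×1.556/(0.244×28.0) = 0.4807, so
t_c = ln(7.377 × 0.4807) / 1.556 = 1.266 / 1.556 = 0.8136 d.
L(t_c) = L₀ e^(−k_1 t_c) = 28.0 × 0.8200 = 22.96 mg/L, and at the critical point k_2 D_c = k_1 L, so D_c = (0.244/1.80) × 22.96 = 3.112 mg/L.
Minimum DO = C_s − D_c = 8.52 − 3.112 = 5.408 mg/L.
x_c = v t_c = 1.09 m/s × 0.8136 d × 86400 s/d = 76620 m ≈ 76.6 km.

t_c ≈ 0.814 d; D_c ≈ 3.11 mg/L; min DO ≈ 5.41 mg/L; x_c ≈ 76.6 km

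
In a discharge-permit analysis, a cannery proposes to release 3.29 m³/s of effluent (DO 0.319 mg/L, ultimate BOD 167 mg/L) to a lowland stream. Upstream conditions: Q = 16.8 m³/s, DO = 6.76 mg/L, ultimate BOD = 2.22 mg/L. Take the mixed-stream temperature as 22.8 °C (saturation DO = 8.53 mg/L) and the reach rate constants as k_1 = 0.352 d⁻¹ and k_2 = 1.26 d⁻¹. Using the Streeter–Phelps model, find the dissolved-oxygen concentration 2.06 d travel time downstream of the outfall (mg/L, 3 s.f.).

Mixed DO = (16.8×6.76 + 3.29×0.319)/(16.8+3.29) = 114.6/20.09 = 5.705 mg/L.
Mixed L₀ = (16.8×2.22 + 3.29×167)/(20.09) = 586.7/20.09 = 29.20 mg/L.
Initial deficit D₀ = C_s − DO₀ = 8.53 − 5.705 = 2.825 mg/L.
D(2.06) = [0.352×29.20/(1.26−0.352)](e^(−0.352×2.06) − e^(−1.26×2.06)) + 2.825 e^(−1.26×2.06)
= 11.32 × (0.4843 − 0.07460) + 2.825 × 0.07460 = 4.849 mg/L.
DO = 8.53 − 4.849 = 3.681 mg/L.

DO ≈ 3.68 mg/L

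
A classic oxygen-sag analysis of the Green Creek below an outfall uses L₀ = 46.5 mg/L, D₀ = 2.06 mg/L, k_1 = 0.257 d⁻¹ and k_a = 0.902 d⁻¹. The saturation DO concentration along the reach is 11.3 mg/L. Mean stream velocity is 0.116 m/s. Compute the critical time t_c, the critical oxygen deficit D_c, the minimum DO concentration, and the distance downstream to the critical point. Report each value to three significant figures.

With k_a/k_1 = 3.510 and 1 − D₀(k_a−k_1)/(k_1 L₀) = 0.8888,
t_c = ln(3.510 × 0.8888) / (0.902 − 0.257) = ln(3.120) / 0.6450 = 1.138/0.6450 = 1.764 d.
D_c = (k_1/k_a) L₀ e^(−k_1 t_c) = (0.257/0.902) × 46.5 × e^(−0.257×1.764) = 0.2849 × 46.5 × 0.6355 = 8.420 mg/L.
Minimum DO = C_s − D_c = 11.3 − 8.420 = 2.880 mg/L.
x_c = v t_c = 0.116 m/s × 1.764 d × 86400 s/d = 17680 m ≈ 17.7 km.

t_c ≈ 1.76 d; D_c ≈ 8.42 mg/L; min DO ≈ 2.88 mg/L; x_c ≈ 17.7 km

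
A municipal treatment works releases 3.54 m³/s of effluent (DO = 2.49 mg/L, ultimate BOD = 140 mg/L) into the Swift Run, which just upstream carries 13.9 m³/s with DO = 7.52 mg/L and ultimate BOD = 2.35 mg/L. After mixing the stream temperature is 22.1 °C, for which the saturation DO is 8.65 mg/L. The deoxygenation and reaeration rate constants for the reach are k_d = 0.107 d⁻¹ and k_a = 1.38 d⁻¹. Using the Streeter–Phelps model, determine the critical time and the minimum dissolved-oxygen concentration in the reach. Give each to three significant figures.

Mixed DO = (13.9×7.52 + 3.54×2.49)/(13.9+3.54) = 113.3/17.44 = 6.499 mg/L.
Mixed L₀ = (13.9×2.35 + 3.54×140)/(17.44) = 528.3/17.44 = 30.29 mg/L.
Initial deficit D₀ = C_s − DO₀ = 8.65 − 6.499 = 2.151 mg/L.
t_c = (1/1.273) ln[(1.38/0.107)(1 − 2.151×1.273/(0.107×30.29))] = 0.7855 × ln(2.001) = 0.5449 d.
D_c = (0.107/1.38) × 30.29 × e^(−0.107×0.5449) = 0.07754 × 30.29 × 0.9434 = 2.216 mg/L.
Minimum DO = 8.65 − 2.216 = 6.434 mg/L.

t_c ≈ 0.545 d; minimum DO ≈ 6.43 mg/L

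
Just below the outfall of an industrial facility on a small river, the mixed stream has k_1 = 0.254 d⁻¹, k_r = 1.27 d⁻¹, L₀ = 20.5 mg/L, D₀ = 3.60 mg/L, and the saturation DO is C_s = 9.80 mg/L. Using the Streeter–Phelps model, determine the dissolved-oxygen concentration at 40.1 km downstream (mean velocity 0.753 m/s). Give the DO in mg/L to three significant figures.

Travel time t = x/v = 40.1 km / (0.753 m/s) = 40100 m / 0.753 m/s = 53250 s = 0.6164 d.
k_1 L₀/(k_r−k_1) = 0.254×20.5/(1.27−0.254) = 5.207/1.016 = 5.125 mg/L.
e^(−k_1 t) = e^(−0.254×0.6164) = 0.8551; e^(−k_r t) = e^(−1.27×0.6164) = 0.4571.
D = 5.125 × (0.8551 − 0.4571) + 3.60 × 0.4571 = 2.039 + 1.646 = 3.685 mg/L.
DO = C_s − D = 9.80 − 3.685 = 6.115 mg/L.

DO ≈ 6.11 mg/L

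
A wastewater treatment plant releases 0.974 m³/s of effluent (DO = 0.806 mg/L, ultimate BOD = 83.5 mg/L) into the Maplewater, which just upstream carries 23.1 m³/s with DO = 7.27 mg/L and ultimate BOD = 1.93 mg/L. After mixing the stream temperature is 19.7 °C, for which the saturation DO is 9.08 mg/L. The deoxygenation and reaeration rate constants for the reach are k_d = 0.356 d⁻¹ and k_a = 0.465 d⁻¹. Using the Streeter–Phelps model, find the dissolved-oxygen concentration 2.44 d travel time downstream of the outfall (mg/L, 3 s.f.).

Mixed DO = (23.1×7.27 + 0.974×0.806)/(23.1+0.974) = 168.7/24.07 = 7.008 mg/L.
Mixed L₀ = (23.1×1.93 + 0.974×83.5)/(24.07) = 125.9/24.07 = 5.230 mg/L.
Initial deficit D₀ = C_s − DO₀ = 9.08 − 7.008 = 2.072 mg/L.
D(2.44) = [0.356×5.230/(0.465−0.356)](e^(−0.356×2.44) − e^(−0.465×2.44)) + 2.072 e^(−0.465×2.44)
= 17.08 × (0.4195 − 0.3216) + 2.072 × 0.3216 = 2.340 mg/L.
DO = 9.08 − 2.340 = 6.740 mg/L.

DO ≈ 6.74 mg/L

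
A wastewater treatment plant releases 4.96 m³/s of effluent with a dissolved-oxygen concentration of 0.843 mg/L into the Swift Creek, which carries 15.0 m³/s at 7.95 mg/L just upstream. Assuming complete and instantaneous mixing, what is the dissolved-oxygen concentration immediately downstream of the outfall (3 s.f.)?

Flow-weighted mixing: C = (Q_r C_r + Q_w C_w)/(Q_r + Q_w)
= (15.0×7.95 + 4.96×0.843)/(15.0 + 4.96) = 123.4/19.96 = 6.184 mg/L.

6.18 mg/L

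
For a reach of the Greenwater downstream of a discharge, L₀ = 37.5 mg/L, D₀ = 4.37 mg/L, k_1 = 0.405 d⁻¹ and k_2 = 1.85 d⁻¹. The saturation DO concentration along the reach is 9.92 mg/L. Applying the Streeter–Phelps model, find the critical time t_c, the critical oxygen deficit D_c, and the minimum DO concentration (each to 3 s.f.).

t_c ≈ 0.679 d; D_c ≈ 6.23 mg/L; min DO ≈ 3.69 mg/L

t_c = [1/(k_2−k_1)] ln[(k_2/k_1)(1 − D₀(k_2−k_1)/(k_1 L₀))]
= [1/(1.85−0.405)] ln[(1.85/0.405)(1 − 4.37×1.445/(0.405×37.5))]
= (1/1.445) ln[4.568 × 0.5842] = 0.6920 × ln(2.669) = 0.6920 × 0.9816 = 0.6793 d.
L(t_c) = L₀ e^(−k_1 t_c) = 37.5 × 0.7595 = 28.48 mg/L, and at the critical point k_2 D_c = k_1 L, so D_c = (0.405/1.85) × 28.48 = 6.235 mg/L.
Minimum DO = C_s − D_c = 9.92 − 6.235 = 3.685 mg/L.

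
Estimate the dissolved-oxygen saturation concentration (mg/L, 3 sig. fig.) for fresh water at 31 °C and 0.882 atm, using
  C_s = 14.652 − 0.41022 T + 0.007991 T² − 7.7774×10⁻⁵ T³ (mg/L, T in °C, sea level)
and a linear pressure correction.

C_s ≈ 6.44 mg/L

At sea level: C_s = 14.652 − 0.41022×31 + 0.007991×31² − 7.7774×10⁻⁵×31³ = 7.298 mg/L.
Pressure correction: C_s' = 7.298 × 0.882 = 6.436 mg/L.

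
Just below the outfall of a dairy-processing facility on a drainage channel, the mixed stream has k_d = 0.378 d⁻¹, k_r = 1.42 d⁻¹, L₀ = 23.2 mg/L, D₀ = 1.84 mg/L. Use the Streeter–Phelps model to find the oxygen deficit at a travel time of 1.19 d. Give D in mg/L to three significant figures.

k_d L₀/(k_r−k_d) = 0.378×23.2/(1.42−0.378) = 8.770/1.042 = 8.416 mg/L.
e^(−k_d t) = e^(−0.378×1.190) = 0.6377; e^(−k_r t) = e^(−1.42×1.190) = 0.1846.
D = 8.416 × (0.6377 − 0.1846) + 1.84 × 0.1846 = 3.814 + 0.3396 = 4.154 mg/L.

D ≈ 4.15 mg/L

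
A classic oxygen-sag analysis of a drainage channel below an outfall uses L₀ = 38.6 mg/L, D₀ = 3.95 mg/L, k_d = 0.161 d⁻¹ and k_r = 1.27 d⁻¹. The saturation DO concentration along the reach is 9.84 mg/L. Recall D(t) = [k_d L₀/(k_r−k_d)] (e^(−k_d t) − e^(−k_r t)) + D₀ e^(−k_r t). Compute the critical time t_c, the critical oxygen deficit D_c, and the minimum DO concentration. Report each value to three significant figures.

t_c ≈ 0.762 d; D_c ≈ 4.33 mg/L; min DO ≈ 5.51 mg/L

t_c = [1/(k_r−k_d)] ln[(k_r/k_d)(1 − D₀(k_r−k_d)/(k_d L₀))]
= [1/(1.27−0.161)] ln[(1.27/0.161)(1 − 3.95×1.109/(0.161×38.6))]
= (1/1.109) ln[7.888 × 0.2951] = 0.9017 × ln(2.328) = 0.9017 × 0.8450 = 0.7619 d.
L(t_c) = L₀ e^(−k_d t_c) = 38.6 × 0.8846 = 34.14 mg/L, and at the critical point k_r D_c = k_d L, so D_c = (0.161/1.27) × 34.14 = 4.328 mg/L.
Minimum DO = C_s − D_c = 9.84 − 4.328 = 5.512 mg/L.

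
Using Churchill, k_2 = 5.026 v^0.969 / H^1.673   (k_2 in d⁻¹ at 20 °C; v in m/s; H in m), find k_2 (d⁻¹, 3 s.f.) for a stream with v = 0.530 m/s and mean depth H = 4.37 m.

k_2 ≈ 0.230 d⁻¹

k_2 = 5.026 × 0.530^0.969 / 4.37^1.673 = 5.026 × 0.5405 / 11.79 = 0.2304 d⁻¹.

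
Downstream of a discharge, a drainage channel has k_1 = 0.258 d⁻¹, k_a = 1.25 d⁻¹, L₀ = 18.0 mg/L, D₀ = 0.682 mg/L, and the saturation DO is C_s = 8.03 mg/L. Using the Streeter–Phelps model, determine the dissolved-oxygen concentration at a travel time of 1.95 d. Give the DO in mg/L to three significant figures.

DO ≈ 5.55 mg/L

k_1 L₀/(k_a−k_1) = 0.258×18.0/(1.25−0.258) = 4.644/0.9920 = 4.681 mg/L.
e^(−k_1 t) = e^(−0.258×1.950) = 0.6047; e^(−k_a t) = e^(−1.25×1.950) = 0.08738.
D = 4.681 × (0.6047 − 0.08738) + 0.682 × 0.08738 = 2.422 + 0.05959 = 2.481 mg/L.
DO = C_s − D = 8.03 − 2.481 = 5.549 mg/L.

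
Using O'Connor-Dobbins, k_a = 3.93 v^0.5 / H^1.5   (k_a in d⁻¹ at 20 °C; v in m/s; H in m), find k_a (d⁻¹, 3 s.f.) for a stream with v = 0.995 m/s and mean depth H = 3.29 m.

k_a ≈ 0.657 d⁻¹

k_a = 3.93 × 0.995^0.5 / 3.29^1.5 = 3.93 × 0.9975 / 5.968 = 0.6569 d⁻¹.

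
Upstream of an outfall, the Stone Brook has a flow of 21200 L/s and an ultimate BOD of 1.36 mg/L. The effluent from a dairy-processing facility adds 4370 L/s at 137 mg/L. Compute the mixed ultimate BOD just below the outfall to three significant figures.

24.5 mg/L

Flow-weighted mixing: C = (Q_r C_r + Q_w C_w)/(Q_r + Q_w)
= (21200×1.36 + 4370×137)/(21200 + 4370) = 627500/25570 = 24.54 mg/L.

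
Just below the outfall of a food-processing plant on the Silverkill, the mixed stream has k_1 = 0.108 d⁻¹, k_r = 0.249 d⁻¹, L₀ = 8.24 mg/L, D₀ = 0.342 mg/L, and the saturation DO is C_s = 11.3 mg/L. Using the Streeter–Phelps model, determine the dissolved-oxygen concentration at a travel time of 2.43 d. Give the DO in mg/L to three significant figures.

DO ≈ 9.70 mg/L

k_1 L₀/(k_r−k_1) = 0.108×8.24/(0.249−0.108) = 0.8899/0.1410 = 6.311 mg/L.
e^(−k_1 t) = e^(−0.108×2.430) = 0.7692; e^(−k_r t) = e^(−0.249×2.430) = 0.5460.
D = 6.311 × (0.7692 − 0.5460) + 0.342 × 0.5460 = 1.408 + 0.1867 = 1.595 mg/L.
DO = C_s − D = 11.3 − 1.595 = 9.705 mg/L.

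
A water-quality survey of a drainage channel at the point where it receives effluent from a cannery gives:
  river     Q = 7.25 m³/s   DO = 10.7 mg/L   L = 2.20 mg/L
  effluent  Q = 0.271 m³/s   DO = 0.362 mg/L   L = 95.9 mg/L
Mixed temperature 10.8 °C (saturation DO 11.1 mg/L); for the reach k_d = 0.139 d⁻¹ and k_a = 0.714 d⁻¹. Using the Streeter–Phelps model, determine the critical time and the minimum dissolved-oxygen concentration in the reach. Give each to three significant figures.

t_c ≈ 1.37 d; minimum DO ≈ 10.2 mg/L

Mixed DO = (7.25×10.7 + 0.271×0.362)/(7.25+0.271) = 77.67/7.521 = 10.33 mg/L.
Mixed L₀ = (7.25×2.20 + 0.271×95.9)/(7.521) = 41.94/7.521 = 5.576 mg/L.
Initial deficit D₀ = C_s − DO₀ = 11.1 − 10.33 = 0.7725 mg/L.
t_c = (1/0.5750) ln[(0.714/0.139)(1 − 0.7725×0.5750/(0.139×5.576))] = 1.739 × ln(2.193) = 1.366 d.
D_c = (0.139/0.714) × 5.576 × e^(−0.139×1.366) = 0.1947 × 5.576 × 0.8271 = 0.8979 mg/L.
Minimum DO = 11.1 − 0.8979 = 10.20 mg/L.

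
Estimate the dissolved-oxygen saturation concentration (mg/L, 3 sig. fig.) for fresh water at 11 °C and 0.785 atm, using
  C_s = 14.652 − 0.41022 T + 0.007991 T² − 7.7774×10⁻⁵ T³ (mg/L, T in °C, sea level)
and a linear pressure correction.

C_s ≈ 8.64 mg/L

At sea level: C_s = 14.652 − 0.41022×11 + 0.007991×11² − 7.7774×10⁻⁵×11³ = 11.00 mg/L.
Pressure correction: C_s' = 11.00 × 0.785 = 8.637 mg/L.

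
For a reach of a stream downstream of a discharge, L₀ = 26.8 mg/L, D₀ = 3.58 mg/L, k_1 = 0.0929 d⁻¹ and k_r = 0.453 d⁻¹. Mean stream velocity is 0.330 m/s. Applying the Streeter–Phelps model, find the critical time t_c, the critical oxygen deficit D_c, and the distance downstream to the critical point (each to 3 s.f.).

t_c = [1/(k_r−k_1)] ln[(k_r/k_1)(1 − D₀(k_r−k_1)/(k_1 L₀))]
= [1/(0.453−0.0929)] ln[(0.453/0.0929)(1 − 3.58×0.3601/(0.0929×26.8))]
= (1/0.3601) ln[4.876 × 0.4822] = 2.777 × ln(2.351) = 2.777 × 0.8550 = 2.374 d.
L(t_c) = L₀ e^(−k_1 t_c) = 26.8 × 0.8021 = 21.50 mg/L, and at the critical point k_r D_c = k_1 L, so D_c = (0.0929/0.453) × 21.50 = 4.408 mg/L.
x_c = v t_c = 0.330 m/s × 2.374 d × 86400 s/d = 67700 m ≈ 67.7 km.

t_c ≈ 2.37 d; D_c ≈ 4.41 mg/L; x_c ≈ 67.7 km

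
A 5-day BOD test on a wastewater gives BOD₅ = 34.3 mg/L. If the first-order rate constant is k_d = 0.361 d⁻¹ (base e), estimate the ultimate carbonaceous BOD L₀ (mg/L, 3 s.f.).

L₀ ≈ 41.1 mg/L

BOD₅ = L₀(1 − e^(−5k_d)) ⇒ L₀ = BOD₅ / (1 − e^(−5×0.361))
= 34.3 / (1 − 0.1645) = 34.3 / 0.8355 = 41.05 mg/L.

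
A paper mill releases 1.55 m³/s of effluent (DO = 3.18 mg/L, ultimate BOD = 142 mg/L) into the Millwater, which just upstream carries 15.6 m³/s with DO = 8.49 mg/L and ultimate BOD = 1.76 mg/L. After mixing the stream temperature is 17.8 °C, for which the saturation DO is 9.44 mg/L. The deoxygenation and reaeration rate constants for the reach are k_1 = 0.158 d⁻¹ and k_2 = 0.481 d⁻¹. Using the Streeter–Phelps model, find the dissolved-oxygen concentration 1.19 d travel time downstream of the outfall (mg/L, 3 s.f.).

Mixed DO = (15.6×8.49 + 1.55×3.18)/(15.6+1.55) = 137.4/17.15 = 8.010 mg/L.
Mixed L₀ = (15.6×1.76 + 1.55×142)/(17.15) = 247.6/17.15 = 14.43 mg/L.
Initial deficit D₀ = C_s − DO₀ = 9.44 − 8.010 = 1.430 mg/L.
D(1.19) = [0.158×14.43/(0.481−0.158)](e^(−0.158×1.19) − e^(−0.481×1.19)) + 1.430 e^(−0.481×1.19)
= 7.061 × (0.8286 − 0.5642) + 1.430 × 0.5642 = 2.674 mg/L.
DO = 9.44 − 2.674 = 6.766 mg/L.

DO ≈ 6.77 mg/L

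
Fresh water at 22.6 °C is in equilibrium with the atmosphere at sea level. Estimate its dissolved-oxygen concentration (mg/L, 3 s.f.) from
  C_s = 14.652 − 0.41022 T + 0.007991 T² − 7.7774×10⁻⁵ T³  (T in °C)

C_s ≈ 8.56 mg/L

C_s = 14.652 − 0.41022×22.6 + 0.007991×22.6² − 7.7774×10⁻⁵×22.6³ = 8.565 mg/L.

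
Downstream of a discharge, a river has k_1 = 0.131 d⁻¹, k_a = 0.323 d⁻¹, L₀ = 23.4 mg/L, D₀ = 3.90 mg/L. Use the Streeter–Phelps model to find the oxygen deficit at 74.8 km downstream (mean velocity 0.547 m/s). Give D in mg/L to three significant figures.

D ≈ 5.74 mg/L

Travel time t = x/v = 74.8 km / (0.547 m/s) = 74800 m / 0.547 m/s = 136700 s = 1.583 d.
k_1 L₀/(k_a−k_1) = 0.131×23.4/(0.323−0.131) = 3.065/0.1920 = 15.97 mg/L.
e^(−k_1 t) = e^(−0.131×1.583) = 0.8127; e^(−k_a t) = e^(−0.323×1.583) = 0.5998.
D = 15.97 × (0.8127 − 0.5998) + 3.90 × 0.5998 = 3.400 + 2.339 = 5.739 mg/L.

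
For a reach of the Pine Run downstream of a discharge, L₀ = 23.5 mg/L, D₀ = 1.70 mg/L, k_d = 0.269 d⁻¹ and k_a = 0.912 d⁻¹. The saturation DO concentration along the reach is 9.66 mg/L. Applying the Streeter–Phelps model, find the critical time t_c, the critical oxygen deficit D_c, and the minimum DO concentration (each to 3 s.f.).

At the critical point dD/dt = 0, so k_d L₀ e^(−k_d t) = k_a D. Substituting D(t) from the Streeter–Phelps equation and solving for t gives
t_c = ln[(k_a/k_d)(1 − D₀(k_a−k_d)/(k_d L₀))] / (k_a−k_d).
Here k_a−k_d = 0.6430 d⁻¹ and 1 − D₀(k_a−k_d)/(k_d L₀) = 1 − 1.70×0.6430/(0.269×23.5) = 0.8271, so
t_c = ln(3.390 × 0.8271) / 0.6430 = 1.031 / 0.6430 = 1.604 d.
D_c = (k_d/k_a) L₀ e^(−k_d t_c) = (0.269/0.912) × 23.5 × e^(−0.269×1.604) = 0.2950 × 23.5 × 0.6496 = 4.503 mg/L.
Minimum DO = C_s − D_c = 9.66 − 4.503 = 5.157 mg/L.

t_c ≈ 1.60 d; D_c ≈ 4.50 mg/L; min DO ≈ 5.16 mg/L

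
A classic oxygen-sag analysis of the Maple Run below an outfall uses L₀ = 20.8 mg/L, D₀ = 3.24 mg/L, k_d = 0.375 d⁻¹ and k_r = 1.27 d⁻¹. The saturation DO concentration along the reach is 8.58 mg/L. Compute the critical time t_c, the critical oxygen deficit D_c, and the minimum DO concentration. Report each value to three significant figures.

t_c = [1/(k_r−k_d)] ln[(k_r/k_d)(1 − D₀(k_r−k_d)/(k_d L₀))]
= [1/(1.27−0.375)] ln[(1.27/0.375)(1 − 3.24×0.8950/(0.375×20.8))]
= (1/0.8950) ln[3.387 × 0.6282] = 1.117 × ln(2.128) = 1.117 × 0.7550 = 0.8436 d.
L(t_c) = L₀ e^(−k_d t_c) = 20.8 × 0.7288 = 15.16 mg/L, and at the critical point k_r D_c = k_d L, so D_c = (0.375/1.27) × 15.16 = 4.476 mg/L.
Minimum DO = C_s − D_c = 8.58 − 4.476 = 4.104 mg/L.

t_c ≈ 0.844 d; D_c ≈ 4.48 mg/L; min DO ≈ 4.10 mg/L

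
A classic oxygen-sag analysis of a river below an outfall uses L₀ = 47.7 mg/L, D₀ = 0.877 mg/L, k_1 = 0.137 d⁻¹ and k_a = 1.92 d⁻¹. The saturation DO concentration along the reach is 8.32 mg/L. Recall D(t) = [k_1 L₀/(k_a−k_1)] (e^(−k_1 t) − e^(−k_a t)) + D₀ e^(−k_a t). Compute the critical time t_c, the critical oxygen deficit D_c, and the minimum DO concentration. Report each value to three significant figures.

t_c ≈ 1.33 d; D_c ≈ 2.84 mg/L; min DO ≈ 5.48 mg/L

At the critical point dD/dt = 0, so k_1 L₀ e^(−k_1 t) = k_a D. Substituting D(t) from the Streeter–Phelps equation and solving for t gives
t_c = ln[(k_a/k_1)(1 − D₀(k_a−k_1)/(k_1 L₀))] / (k_a−k_1).
Here k_a−k_1 = 1.783 d⁻¹ and 1 − D₀(k_a−k_1)/(k_1 L₀) = 1 − 0.877×1.783/(0.137×47.7) = 0.7607, so
t_c = ln(14.01 × 0.7607) / 1.783 = 2.367 / 1.783 = 1.327 d.
D_c = (k_1/k_a) L₀ e^(−k_1 t_c) = (0.137/1.92) × 47.7 × e^(−0.137×1.327) = 0.07135 × 47.7 × 0.8337 = 2.838 mg/L.
Minimum DO = C_s − D_c = 8.32 − 2.838 = 5.482 mg/L.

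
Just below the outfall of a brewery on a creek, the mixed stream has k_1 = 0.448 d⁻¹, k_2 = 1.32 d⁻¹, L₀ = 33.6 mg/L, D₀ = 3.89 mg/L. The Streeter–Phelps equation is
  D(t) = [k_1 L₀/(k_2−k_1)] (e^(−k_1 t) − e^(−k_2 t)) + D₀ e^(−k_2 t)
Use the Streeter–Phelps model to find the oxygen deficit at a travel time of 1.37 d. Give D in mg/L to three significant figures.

k_1 L₀/(k_2−k_1) = 0.448×33.6/(1.32−0.448) = 15.05/0.8720 = 17.26 mg/L.
e^(−k_1 t) = e^(−0.448×1.370) = 0.5413; e^(−k_2 t) = e^(−1.32×1.370) = 0.1639.
D = 17.26 × (0.5413 − 0.1639) + 3.89 × 0.1639 = 6.515 + 0.6376 = 7.152 mg/L.

D ≈ 7.15 mg/L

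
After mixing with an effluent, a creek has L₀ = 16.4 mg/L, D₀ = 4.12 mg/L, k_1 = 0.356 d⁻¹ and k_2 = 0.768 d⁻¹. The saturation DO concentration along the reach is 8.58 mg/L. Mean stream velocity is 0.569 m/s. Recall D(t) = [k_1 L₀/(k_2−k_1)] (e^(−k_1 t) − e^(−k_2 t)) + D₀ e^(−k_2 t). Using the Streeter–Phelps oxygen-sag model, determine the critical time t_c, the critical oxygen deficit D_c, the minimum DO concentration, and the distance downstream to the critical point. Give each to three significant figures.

With k_2/k_1 = 2.157 and 1 − D₀(k_2−k_1)/(k_1 L₀) = 0.7093,
t_c = ln(2.157 × 0.7093) / (0.768 − 0.356) = ln(1.530) / 0.4120 = 0.4253/0.4120 = 1.032 d.
D_c = (k_1/k_2) L₀ e^(−k_1 t_c) = (0.356/0.768) × 16.4 × e^(−0.356×1.032) = 0.4635 × 16.4 × 0.6925 = 5.264 mg/L.
Minimum DO = C_s − D_c = 8.58 − 5.264 = 3.316 mg/L.
x_c = v t_c = 0.569 m/s × 1.032 d × 86400 s/d = 50750 m ≈ 50.8 km.

t_c ≈ 1.03 d; D_c ≈ 5.26 mg/L; min DO ≈ 3.32 mg/L; x_c ≈ 50.8 km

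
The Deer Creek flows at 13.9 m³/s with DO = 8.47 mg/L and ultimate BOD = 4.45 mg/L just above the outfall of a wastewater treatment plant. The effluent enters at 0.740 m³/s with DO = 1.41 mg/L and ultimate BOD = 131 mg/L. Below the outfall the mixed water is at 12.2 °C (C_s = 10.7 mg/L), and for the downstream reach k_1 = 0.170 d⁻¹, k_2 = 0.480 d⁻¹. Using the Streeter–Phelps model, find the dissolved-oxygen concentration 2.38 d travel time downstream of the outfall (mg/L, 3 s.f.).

DO ≈ 7.80 mg/L

Mixed DO = (13.9×8.47 + 0.740×1.41)/(13.9+0.740) = 118.8/14.64 = 8.113 mg/L.
Mixed L₀ = (13.9×4.45 + 0.740×131)/(14.64) = 158.8/14.64 = 10.85 mg/L.
Initial deficit D₀ = C_s − DO₀ = 10.7 − 8.113 = 2.587 mg/L.
D(2.38) = [0.170×10.85/(0.480−0.170)](e^(−0.170×2.38) − e^(−0.480×2.38)) + 2.587 e^(−0.480×2.38)
= 5.948 × (0.6672 − 0.3191) + 2.587 × 0.3191 = 2.896 mg/L.
DO = 10.7 − 2.896 = 7.804 mg/L.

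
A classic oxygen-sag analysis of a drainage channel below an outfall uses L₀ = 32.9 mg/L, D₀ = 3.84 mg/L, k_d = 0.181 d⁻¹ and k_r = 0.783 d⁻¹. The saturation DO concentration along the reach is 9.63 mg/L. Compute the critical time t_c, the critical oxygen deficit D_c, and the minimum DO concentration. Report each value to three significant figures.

t_c ≈ 1.62 d; D_c ≈ 5.68 mg/L; min DO ≈ 3.95 mg/L

At the critical point dD/dt = 0, so k_d L₀ e^(−k_d t) = k_r D. Substituting D(t) from the Streeter–Phelps equation and solving for t gives
t_c = ln[(k_r/k_d)(1 − D₀(k_r−k_d)/(k_d L₀))] / (k_r−k_d).
Here k_r−k_d = 0.6020 d⁻¹ and 1 − D₀(k_r−k_d)/(k_d L₀) = 1 − 3.84×0.6020/(0.181×32.9) = 0.6118, so
t_c = ln(4.326 × 0.6118) / 0.6020 = 0.9733 / 0.6020 = 1.617 d.
L(t_c) = L₀ e^(−k_d t_c) = 32.9 × 0.7463 = 24.55 mg/L, and at the critical point k_r D_c = k_d L, so D_c = (0.181/0.783) × 24.55 = 5.676 mg/L.
Minimum DO = C_s − D_c = 9.63 − 5.676 = 3.954 mg/L.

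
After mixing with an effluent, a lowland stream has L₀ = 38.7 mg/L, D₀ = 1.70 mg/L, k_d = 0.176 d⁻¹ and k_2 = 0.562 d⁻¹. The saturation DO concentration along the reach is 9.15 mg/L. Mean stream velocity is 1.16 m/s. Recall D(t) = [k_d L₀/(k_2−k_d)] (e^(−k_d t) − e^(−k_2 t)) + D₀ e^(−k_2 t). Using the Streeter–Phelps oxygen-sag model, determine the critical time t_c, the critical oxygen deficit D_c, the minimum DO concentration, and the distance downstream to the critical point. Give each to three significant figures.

At the critical point dD/dt = 0, so k_d L₀ e^(−k_d t) = k_2 D. Substituting D(t) from the Streeter–Phelps equation and solving for t gives
t_c = ln[(k_2/k_d)(1 − D₀(k_2−k_d)/(k_d L₀))] / (k_2−k_d).
Here k_2−k_d = 0.3860 d⁻¹ and 1 − D₀(k_2−k_d)/(k_d L₀) = 1 − 1.70×0.3860/(0.176×38.7) = 0.9037, so
t_c = ln(3.193 × 0.9037) / 0.3860 = 1.060 / 0.3860 = 2.745 d.
L(t_c) = L₀ e^(−k_d t_c) = 38.7 × 0.6168 = 23.87 mg/L, and at the critical point k_2 D_c = k_d L, so D_c = (0.176/0.562) × 23.87 = 7.476 mg/L.
Minimum DO = C_s − D_c = 9.15 − 7.476 = 1.674 mg/L.
x_c = v t_c = 1.16 m/s × 2.745 d × 86400 s/d = 275200 m ≈ 275 km.

t_c ≈ 2.75 d; D_c ≈ 7.48 mg/L; min DO ≈ 1.67 mg/L; x_c ≈ 275 km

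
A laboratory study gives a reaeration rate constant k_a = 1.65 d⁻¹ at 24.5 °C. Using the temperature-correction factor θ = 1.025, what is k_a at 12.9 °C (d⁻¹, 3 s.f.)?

k_a ≈ 1.24 d⁻¹

k_a(T₂) = k_a(T₁) · θ^(T₂−T₁) = 1.65 × 1.025^(12.9−24.5)
= 1.65 × 1.025^-11.6 = 1.65 × 0.7509 = 1.239 d⁻¹.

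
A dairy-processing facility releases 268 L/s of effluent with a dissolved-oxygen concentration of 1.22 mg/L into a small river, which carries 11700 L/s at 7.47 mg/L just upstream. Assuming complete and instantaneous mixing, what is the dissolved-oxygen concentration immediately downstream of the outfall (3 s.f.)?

Flow-weighted mixing: C = (Q_r C_r + Q_w C_w)/(Q_r + Q_w)
= (11700×7.47 + 268×1.22)/(11700 + 268) = 87730/11970 = 7.330 mg/L.

7.33 mg/L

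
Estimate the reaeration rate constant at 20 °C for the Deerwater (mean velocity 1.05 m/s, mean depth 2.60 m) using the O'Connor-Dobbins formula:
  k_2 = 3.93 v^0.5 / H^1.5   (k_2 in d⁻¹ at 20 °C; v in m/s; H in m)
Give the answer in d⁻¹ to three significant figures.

k_2 = 3.93 × 1.05^0.5 / 2.60^1.5 = 3.93 × 1.025 / 4.192 = 0.9606 d⁻¹.

k_2 ≈ 0.961 d⁻¹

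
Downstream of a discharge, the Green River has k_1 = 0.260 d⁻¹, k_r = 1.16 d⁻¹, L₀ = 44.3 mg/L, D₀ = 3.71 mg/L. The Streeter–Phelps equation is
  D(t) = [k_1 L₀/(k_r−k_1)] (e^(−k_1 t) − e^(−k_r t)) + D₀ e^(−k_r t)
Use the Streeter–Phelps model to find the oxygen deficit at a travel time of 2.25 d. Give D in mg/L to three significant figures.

k_1 L₀/(k_r−k_1) = 0.260×44.3/(1.16−0.260) = 11.52/0.9000 = 12.80 mg/L.
e^(−k_1 t) = e^(−0.260×2.250) = 0.5571; e^(−k_r t) = e^(−1.16×2.250) = 0.07353.
D = 12.80 × (0.5571 − 0.07353) + 3.71 × 0.07353 = 6.189 + 0.2728 = 6.461 mg/L.

D ≈ 6.46 mg/L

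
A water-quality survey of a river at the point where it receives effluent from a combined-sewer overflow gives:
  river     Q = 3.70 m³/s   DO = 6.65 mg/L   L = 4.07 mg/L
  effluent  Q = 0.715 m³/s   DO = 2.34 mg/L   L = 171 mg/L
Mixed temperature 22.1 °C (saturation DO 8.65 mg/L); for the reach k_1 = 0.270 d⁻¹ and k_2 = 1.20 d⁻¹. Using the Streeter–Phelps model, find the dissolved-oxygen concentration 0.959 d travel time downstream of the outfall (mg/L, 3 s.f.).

Mixed DO = (3.70×6.65 + 0.715×2.34)/(3.70+0.715) = 26.28/4.415 = 5.952 mg/L.
Mixed L₀ = (3.70×4.07 + 0.715×171)/(4.415) = 137.3/4.415 = 31.10 mg/L.
Initial deficit D₀ = C_s − DO₀ = 8.65 − 5.952 = 2.698 mg/L.
D(0.959) = [0.270×31.10/(1.20−0.270)](e^(−0.270×0.959) − e^(−1.20×0.959)) + 2.698 e^(−1.20×0.959)
= 9.030 × (0.7719 − 0.3164) + 2.698 × 0.3164 = 4.967 mg/L.
DO = 8.65 − 4.967 = 3.683 mg/L.

DO ≈ 3.68 mg/L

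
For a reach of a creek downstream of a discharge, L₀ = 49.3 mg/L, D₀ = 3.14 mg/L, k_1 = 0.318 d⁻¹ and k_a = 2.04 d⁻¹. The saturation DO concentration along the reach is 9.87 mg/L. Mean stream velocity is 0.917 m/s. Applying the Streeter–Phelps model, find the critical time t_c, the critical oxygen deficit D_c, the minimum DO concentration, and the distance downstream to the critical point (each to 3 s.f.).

t_c ≈ 0.834 d; D_c ≈ 5.90 mg/L; min DO ≈ 3.97 mg/L; x_c ≈ 66.1 km

With k_a/k_1 = 6.415 and 1 − D₀(k_a−k_1)/(k_1 L₀) = 0.6551,
t_c = ln(6.415 × 0.6551) / (2.04 − 0.318) = ln(4.203) / 1.722 = 1.436/1.722 = 0.8337 d.
D_c = (k_1/k_a) L₀ e^(−k_1 t_c) = (0.318/2.04) × 49.3 × e^(−0.318×0.8337) = 0.1559 × 49.3 × 0.7671 = 5.895 mg/L.
Minimum DO = C_s − D_c = 9.87 − 5.895 = 3.975 mg/L.
x_c = v t_c = 0.917 m/s × 0.8337 d × 86400 s/d = 66060 m ≈ 66.1 km.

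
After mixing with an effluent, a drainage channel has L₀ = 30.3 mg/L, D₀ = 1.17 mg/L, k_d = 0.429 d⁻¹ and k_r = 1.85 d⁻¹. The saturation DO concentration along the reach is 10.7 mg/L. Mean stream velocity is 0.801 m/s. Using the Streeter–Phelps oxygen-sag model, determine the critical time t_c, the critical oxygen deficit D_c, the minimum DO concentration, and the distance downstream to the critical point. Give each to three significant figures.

t_c ≈ 0.932 d; D_c ≈ 4.71 mg/L; min DO ≈ 5.99 mg/L; x_c ≈ 64.5 km

t_c = [1/(k_r−k_d)] ln[(k_r/k_d)(1 − D₀(k_r−k_d)/(k_d L₀))]
= [1/(1.85−0.429)] ln[(1.85/0.429)(1 − 1.17×1.421/(0.429×30.3))]
= (1/1.421) ln[4.312 × 0.8721] = 0.7037 × ln(3.761) = 0.7037 × 1.325 = 0.9322 d.
D_c = (k_d/k_r) L₀ e^(−k_d t_c) = (0.429/1.85) × 30.3 × e^(−0.429×0.9322) = 0.2319 × 30.3 × 0.6704 = 4.710 mg/L.
Minimum DO = C_s − D_c = 10.7 − 4.710 = 5.990 mg/L.
x_c = v t_c = 0.801 m/s × 0.9322 d × 86400 s/d = 64510 m ≈ 64.5 km.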